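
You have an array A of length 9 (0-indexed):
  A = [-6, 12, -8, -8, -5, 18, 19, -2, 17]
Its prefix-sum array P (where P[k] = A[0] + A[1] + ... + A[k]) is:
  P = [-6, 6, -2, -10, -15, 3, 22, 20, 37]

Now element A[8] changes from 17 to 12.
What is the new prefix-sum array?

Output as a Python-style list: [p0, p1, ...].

Change: A[8] 17 -> 12, delta = -5
P[k] for k < 8: unchanged (A[8] not included)
P[k] for k >= 8: shift by delta = -5
  P[0] = -6 + 0 = -6
  P[1] = 6 + 0 = 6
  P[2] = -2 + 0 = -2
  P[3] = -10 + 0 = -10
  P[4] = -15 + 0 = -15
  P[5] = 3 + 0 = 3
  P[6] = 22 + 0 = 22
  P[7] = 20 + 0 = 20
  P[8] = 37 + -5 = 32

Answer: [-6, 6, -2, -10, -15, 3, 22, 20, 32]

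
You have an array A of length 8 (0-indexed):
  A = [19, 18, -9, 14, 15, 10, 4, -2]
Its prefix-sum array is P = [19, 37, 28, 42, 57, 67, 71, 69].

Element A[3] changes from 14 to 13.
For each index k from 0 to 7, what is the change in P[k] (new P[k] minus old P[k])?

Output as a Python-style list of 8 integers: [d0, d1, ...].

Element change: A[3] 14 -> 13, delta = -1
For k < 3: P[k] unchanged, delta_P[k] = 0
For k >= 3: P[k] shifts by exactly -1
Delta array: [0, 0, 0, -1, -1, -1, -1, -1]

Answer: [0, 0, 0, -1, -1, -1, -1, -1]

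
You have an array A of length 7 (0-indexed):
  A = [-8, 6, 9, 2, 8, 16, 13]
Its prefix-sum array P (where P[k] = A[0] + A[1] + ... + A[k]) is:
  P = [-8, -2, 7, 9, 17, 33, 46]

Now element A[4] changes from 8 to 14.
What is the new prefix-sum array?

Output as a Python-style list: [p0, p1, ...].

Answer: [-8, -2, 7, 9, 23, 39, 52]

Derivation:
Change: A[4] 8 -> 14, delta = 6
P[k] for k < 4: unchanged (A[4] not included)
P[k] for k >= 4: shift by delta = 6
  P[0] = -8 + 0 = -8
  P[1] = -2 + 0 = -2
  P[2] = 7 + 0 = 7
  P[3] = 9 + 0 = 9
  P[4] = 17 + 6 = 23
  P[5] = 33 + 6 = 39
  P[6] = 46 + 6 = 52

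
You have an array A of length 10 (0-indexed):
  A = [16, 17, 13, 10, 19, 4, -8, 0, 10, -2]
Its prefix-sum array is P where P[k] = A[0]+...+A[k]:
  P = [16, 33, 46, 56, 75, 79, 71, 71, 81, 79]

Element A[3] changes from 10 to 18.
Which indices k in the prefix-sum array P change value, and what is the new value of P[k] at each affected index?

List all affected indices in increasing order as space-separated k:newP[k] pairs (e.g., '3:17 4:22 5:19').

P[k] = A[0] + ... + A[k]
P[k] includes A[3] iff k >= 3
Affected indices: 3, 4, ..., 9; delta = 8
  P[3]: 56 + 8 = 64
  P[4]: 75 + 8 = 83
  P[5]: 79 + 8 = 87
  P[6]: 71 + 8 = 79
  P[7]: 71 + 8 = 79
  P[8]: 81 + 8 = 89
  P[9]: 79 + 8 = 87

Answer: 3:64 4:83 5:87 6:79 7:79 8:89 9:87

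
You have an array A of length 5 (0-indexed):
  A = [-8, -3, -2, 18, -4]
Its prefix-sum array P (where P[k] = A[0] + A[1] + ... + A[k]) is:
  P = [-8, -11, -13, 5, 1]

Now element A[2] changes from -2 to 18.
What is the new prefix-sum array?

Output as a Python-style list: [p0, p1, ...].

Change: A[2] -2 -> 18, delta = 20
P[k] for k < 2: unchanged (A[2] not included)
P[k] for k >= 2: shift by delta = 20
  P[0] = -8 + 0 = -8
  P[1] = -11 + 0 = -11
  P[2] = -13 + 20 = 7
  P[3] = 5 + 20 = 25
  P[4] = 1 + 20 = 21

Answer: [-8, -11, 7, 25, 21]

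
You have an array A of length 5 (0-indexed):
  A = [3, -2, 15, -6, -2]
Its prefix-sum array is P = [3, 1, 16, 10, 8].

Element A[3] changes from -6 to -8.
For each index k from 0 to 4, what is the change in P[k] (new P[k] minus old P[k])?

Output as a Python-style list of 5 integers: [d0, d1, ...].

Answer: [0, 0, 0, -2, -2]

Derivation:
Element change: A[3] -6 -> -8, delta = -2
For k < 3: P[k] unchanged, delta_P[k] = 0
For k >= 3: P[k] shifts by exactly -2
Delta array: [0, 0, 0, -2, -2]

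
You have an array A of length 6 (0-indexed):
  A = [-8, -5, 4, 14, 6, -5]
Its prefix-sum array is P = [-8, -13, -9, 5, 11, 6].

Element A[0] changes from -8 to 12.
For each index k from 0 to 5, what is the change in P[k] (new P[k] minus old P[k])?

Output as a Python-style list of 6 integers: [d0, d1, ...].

Answer: [20, 20, 20, 20, 20, 20]

Derivation:
Element change: A[0] -8 -> 12, delta = 20
For k < 0: P[k] unchanged, delta_P[k] = 0
For k >= 0: P[k] shifts by exactly 20
Delta array: [20, 20, 20, 20, 20, 20]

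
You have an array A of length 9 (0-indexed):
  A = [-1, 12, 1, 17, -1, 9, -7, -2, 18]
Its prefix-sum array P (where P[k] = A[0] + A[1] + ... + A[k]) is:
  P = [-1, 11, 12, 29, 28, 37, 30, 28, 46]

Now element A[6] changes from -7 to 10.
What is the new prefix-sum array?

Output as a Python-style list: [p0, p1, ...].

Answer: [-1, 11, 12, 29, 28, 37, 47, 45, 63]

Derivation:
Change: A[6] -7 -> 10, delta = 17
P[k] for k < 6: unchanged (A[6] not included)
P[k] for k >= 6: shift by delta = 17
  P[0] = -1 + 0 = -1
  P[1] = 11 + 0 = 11
  P[2] = 12 + 0 = 12
  P[3] = 29 + 0 = 29
  P[4] = 28 + 0 = 28
  P[5] = 37 + 0 = 37
  P[6] = 30 + 17 = 47
  P[7] = 28 + 17 = 45
  P[8] = 46 + 17 = 63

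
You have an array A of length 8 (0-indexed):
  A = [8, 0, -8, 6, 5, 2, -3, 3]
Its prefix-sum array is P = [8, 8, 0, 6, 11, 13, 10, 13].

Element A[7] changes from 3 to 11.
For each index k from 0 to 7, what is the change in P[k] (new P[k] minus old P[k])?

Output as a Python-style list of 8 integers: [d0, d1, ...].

Element change: A[7] 3 -> 11, delta = 8
For k < 7: P[k] unchanged, delta_P[k] = 0
For k >= 7: P[k] shifts by exactly 8
Delta array: [0, 0, 0, 0, 0, 0, 0, 8]

Answer: [0, 0, 0, 0, 0, 0, 0, 8]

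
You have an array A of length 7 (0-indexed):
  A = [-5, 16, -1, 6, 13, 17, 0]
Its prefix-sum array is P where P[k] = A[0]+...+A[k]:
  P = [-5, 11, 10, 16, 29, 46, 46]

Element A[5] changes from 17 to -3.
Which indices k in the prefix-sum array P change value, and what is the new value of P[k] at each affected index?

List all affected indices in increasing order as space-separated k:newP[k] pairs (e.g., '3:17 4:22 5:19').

P[k] = A[0] + ... + A[k]
P[k] includes A[5] iff k >= 5
Affected indices: 5, 6, ..., 6; delta = -20
  P[5]: 46 + -20 = 26
  P[6]: 46 + -20 = 26

Answer: 5:26 6:26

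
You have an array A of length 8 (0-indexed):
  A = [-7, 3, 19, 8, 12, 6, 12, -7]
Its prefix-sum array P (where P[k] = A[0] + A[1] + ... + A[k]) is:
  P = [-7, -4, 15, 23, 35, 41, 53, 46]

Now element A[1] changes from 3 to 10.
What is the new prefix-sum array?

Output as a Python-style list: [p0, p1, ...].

Change: A[1] 3 -> 10, delta = 7
P[k] for k < 1: unchanged (A[1] not included)
P[k] for k >= 1: shift by delta = 7
  P[0] = -7 + 0 = -7
  P[1] = -4 + 7 = 3
  P[2] = 15 + 7 = 22
  P[3] = 23 + 7 = 30
  P[4] = 35 + 7 = 42
  P[5] = 41 + 7 = 48
  P[6] = 53 + 7 = 60
  P[7] = 46 + 7 = 53

Answer: [-7, 3, 22, 30, 42, 48, 60, 53]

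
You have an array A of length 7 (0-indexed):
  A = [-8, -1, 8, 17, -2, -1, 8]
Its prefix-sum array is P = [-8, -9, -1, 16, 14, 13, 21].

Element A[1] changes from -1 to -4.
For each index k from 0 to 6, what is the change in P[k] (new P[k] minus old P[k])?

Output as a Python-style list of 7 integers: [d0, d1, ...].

Element change: A[1] -1 -> -4, delta = -3
For k < 1: P[k] unchanged, delta_P[k] = 0
For k >= 1: P[k] shifts by exactly -3
Delta array: [0, -3, -3, -3, -3, -3, -3]

Answer: [0, -3, -3, -3, -3, -3, -3]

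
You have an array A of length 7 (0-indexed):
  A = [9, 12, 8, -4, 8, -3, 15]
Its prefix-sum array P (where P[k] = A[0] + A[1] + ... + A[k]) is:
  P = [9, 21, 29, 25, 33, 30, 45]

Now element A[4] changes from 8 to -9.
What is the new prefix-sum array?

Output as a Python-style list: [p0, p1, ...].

Change: A[4] 8 -> -9, delta = -17
P[k] for k < 4: unchanged (A[4] not included)
P[k] for k >= 4: shift by delta = -17
  P[0] = 9 + 0 = 9
  P[1] = 21 + 0 = 21
  P[2] = 29 + 0 = 29
  P[3] = 25 + 0 = 25
  P[4] = 33 + -17 = 16
  P[5] = 30 + -17 = 13
  P[6] = 45 + -17 = 28

Answer: [9, 21, 29, 25, 16, 13, 28]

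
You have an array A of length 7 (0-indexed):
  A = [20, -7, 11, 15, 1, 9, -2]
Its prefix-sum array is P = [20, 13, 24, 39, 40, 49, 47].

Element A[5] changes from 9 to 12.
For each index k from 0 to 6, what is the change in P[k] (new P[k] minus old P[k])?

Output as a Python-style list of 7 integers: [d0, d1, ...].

Element change: A[5] 9 -> 12, delta = 3
For k < 5: P[k] unchanged, delta_P[k] = 0
For k >= 5: P[k] shifts by exactly 3
Delta array: [0, 0, 0, 0, 0, 3, 3]

Answer: [0, 0, 0, 0, 0, 3, 3]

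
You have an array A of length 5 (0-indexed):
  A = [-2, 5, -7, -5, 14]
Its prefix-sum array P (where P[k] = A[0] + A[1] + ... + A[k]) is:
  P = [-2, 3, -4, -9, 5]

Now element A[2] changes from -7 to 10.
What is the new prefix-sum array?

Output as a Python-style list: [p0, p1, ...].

Change: A[2] -7 -> 10, delta = 17
P[k] for k < 2: unchanged (A[2] not included)
P[k] for k >= 2: shift by delta = 17
  P[0] = -2 + 0 = -2
  P[1] = 3 + 0 = 3
  P[2] = -4 + 17 = 13
  P[3] = -9 + 17 = 8
  P[4] = 5 + 17 = 22

Answer: [-2, 3, 13, 8, 22]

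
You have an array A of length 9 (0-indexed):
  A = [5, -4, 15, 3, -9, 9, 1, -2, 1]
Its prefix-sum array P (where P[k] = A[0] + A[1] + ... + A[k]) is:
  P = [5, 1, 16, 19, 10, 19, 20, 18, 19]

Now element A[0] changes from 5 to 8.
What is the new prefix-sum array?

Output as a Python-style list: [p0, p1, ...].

Change: A[0] 5 -> 8, delta = 3
P[k] for k < 0: unchanged (A[0] not included)
P[k] for k >= 0: shift by delta = 3
  P[0] = 5 + 3 = 8
  P[1] = 1 + 3 = 4
  P[2] = 16 + 3 = 19
  P[3] = 19 + 3 = 22
  P[4] = 10 + 3 = 13
  P[5] = 19 + 3 = 22
  P[6] = 20 + 3 = 23
  P[7] = 18 + 3 = 21
  P[8] = 19 + 3 = 22

Answer: [8, 4, 19, 22, 13, 22, 23, 21, 22]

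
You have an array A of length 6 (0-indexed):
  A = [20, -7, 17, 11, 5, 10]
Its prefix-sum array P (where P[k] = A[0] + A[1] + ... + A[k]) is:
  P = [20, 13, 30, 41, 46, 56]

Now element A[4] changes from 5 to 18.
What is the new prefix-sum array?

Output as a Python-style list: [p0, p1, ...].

Answer: [20, 13, 30, 41, 59, 69]

Derivation:
Change: A[4] 5 -> 18, delta = 13
P[k] for k < 4: unchanged (A[4] not included)
P[k] for k >= 4: shift by delta = 13
  P[0] = 20 + 0 = 20
  P[1] = 13 + 0 = 13
  P[2] = 30 + 0 = 30
  P[3] = 41 + 0 = 41
  P[4] = 46 + 13 = 59
  P[5] = 56 + 13 = 69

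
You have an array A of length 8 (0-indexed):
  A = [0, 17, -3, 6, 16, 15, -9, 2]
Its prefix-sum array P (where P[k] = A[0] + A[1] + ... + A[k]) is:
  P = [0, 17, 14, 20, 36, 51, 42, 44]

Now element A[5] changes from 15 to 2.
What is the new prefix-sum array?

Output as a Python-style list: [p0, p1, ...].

Change: A[5] 15 -> 2, delta = -13
P[k] for k < 5: unchanged (A[5] not included)
P[k] for k >= 5: shift by delta = -13
  P[0] = 0 + 0 = 0
  P[1] = 17 + 0 = 17
  P[2] = 14 + 0 = 14
  P[3] = 20 + 0 = 20
  P[4] = 36 + 0 = 36
  P[5] = 51 + -13 = 38
  P[6] = 42 + -13 = 29
  P[7] = 44 + -13 = 31

Answer: [0, 17, 14, 20, 36, 38, 29, 31]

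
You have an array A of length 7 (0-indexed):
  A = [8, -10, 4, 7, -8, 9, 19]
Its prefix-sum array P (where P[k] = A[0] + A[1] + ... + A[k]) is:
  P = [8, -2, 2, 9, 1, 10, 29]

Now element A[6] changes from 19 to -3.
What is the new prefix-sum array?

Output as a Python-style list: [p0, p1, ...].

Answer: [8, -2, 2, 9, 1, 10, 7]

Derivation:
Change: A[6] 19 -> -3, delta = -22
P[k] for k < 6: unchanged (A[6] not included)
P[k] for k >= 6: shift by delta = -22
  P[0] = 8 + 0 = 8
  P[1] = -2 + 0 = -2
  P[2] = 2 + 0 = 2
  P[3] = 9 + 0 = 9
  P[4] = 1 + 0 = 1
  P[5] = 10 + 0 = 10
  P[6] = 29 + -22 = 7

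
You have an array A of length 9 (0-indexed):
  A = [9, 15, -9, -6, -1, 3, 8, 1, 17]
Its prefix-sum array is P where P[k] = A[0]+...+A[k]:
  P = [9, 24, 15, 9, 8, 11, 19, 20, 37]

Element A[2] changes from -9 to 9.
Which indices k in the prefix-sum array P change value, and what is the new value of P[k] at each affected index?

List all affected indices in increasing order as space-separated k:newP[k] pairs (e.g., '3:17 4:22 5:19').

Answer: 2:33 3:27 4:26 5:29 6:37 7:38 8:55

Derivation:
P[k] = A[0] + ... + A[k]
P[k] includes A[2] iff k >= 2
Affected indices: 2, 3, ..., 8; delta = 18
  P[2]: 15 + 18 = 33
  P[3]: 9 + 18 = 27
  P[4]: 8 + 18 = 26
  P[5]: 11 + 18 = 29
  P[6]: 19 + 18 = 37
  P[7]: 20 + 18 = 38
  P[8]: 37 + 18 = 55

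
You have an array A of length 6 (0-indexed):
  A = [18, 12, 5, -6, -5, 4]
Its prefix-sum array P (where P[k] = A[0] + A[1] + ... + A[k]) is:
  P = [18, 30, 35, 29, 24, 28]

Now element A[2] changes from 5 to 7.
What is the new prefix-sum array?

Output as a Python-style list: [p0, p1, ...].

Change: A[2] 5 -> 7, delta = 2
P[k] for k < 2: unchanged (A[2] not included)
P[k] for k >= 2: shift by delta = 2
  P[0] = 18 + 0 = 18
  P[1] = 30 + 0 = 30
  P[2] = 35 + 2 = 37
  P[3] = 29 + 2 = 31
  P[4] = 24 + 2 = 26
  P[5] = 28 + 2 = 30

Answer: [18, 30, 37, 31, 26, 30]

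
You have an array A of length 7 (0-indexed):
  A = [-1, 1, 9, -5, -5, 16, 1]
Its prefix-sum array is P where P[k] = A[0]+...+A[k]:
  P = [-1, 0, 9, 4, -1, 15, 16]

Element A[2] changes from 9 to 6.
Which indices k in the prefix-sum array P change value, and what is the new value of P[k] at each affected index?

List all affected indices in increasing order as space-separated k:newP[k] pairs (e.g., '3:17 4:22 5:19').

P[k] = A[0] + ... + A[k]
P[k] includes A[2] iff k >= 2
Affected indices: 2, 3, ..., 6; delta = -3
  P[2]: 9 + -3 = 6
  P[3]: 4 + -3 = 1
  P[4]: -1 + -3 = -4
  P[5]: 15 + -3 = 12
  P[6]: 16 + -3 = 13

Answer: 2:6 3:1 4:-4 5:12 6:13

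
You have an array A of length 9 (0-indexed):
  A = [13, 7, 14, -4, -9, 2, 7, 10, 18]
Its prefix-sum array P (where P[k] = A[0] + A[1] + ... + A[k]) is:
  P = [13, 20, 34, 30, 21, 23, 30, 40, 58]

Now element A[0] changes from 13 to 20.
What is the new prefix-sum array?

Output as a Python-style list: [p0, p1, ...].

Change: A[0] 13 -> 20, delta = 7
P[k] for k < 0: unchanged (A[0] not included)
P[k] for k >= 0: shift by delta = 7
  P[0] = 13 + 7 = 20
  P[1] = 20 + 7 = 27
  P[2] = 34 + 7 = 41
  P[3] = 30 + 7 = 37
  P[4] = 21 + 7 = 28
  P[5] = 23 + 7 = 30
  P[6] = 30 + 7 = 37
  P[7] = 40 + 7 = 47
  P[8] = 58 + 7 = 65

Answer: [20, 27, 41, 37, 28, 30, 37, 47, 65]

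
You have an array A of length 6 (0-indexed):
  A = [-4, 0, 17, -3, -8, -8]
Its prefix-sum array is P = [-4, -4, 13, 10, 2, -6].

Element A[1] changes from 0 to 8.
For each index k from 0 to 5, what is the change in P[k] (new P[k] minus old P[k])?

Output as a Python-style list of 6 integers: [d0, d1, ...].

Answer: [0, 8, 8, 8, 8, 8]

Derivation:
Element change: A[1] 0 -> 8, delta = 8
For k < 1: P[k] unchanged, delta_P[k] = 0
For k >= 1: P[k] shifts by exactly 8
Delta array: [0, 8, 8, 8, 8, 8]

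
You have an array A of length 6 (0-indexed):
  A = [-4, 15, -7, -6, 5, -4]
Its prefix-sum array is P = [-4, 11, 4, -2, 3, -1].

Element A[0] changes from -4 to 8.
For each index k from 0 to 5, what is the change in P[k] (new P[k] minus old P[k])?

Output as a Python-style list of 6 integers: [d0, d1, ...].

Element change: A[0] -4 -> 8, delta = 12
For k < 0: P[k] unchanged, delta_P[k] = 0
For k >= 0: P[k] shifts by exactly 12
Delta array: [12, 12, 12, 12, 12, 12]

Answer: [12, 12, 12, 12, 12, 12]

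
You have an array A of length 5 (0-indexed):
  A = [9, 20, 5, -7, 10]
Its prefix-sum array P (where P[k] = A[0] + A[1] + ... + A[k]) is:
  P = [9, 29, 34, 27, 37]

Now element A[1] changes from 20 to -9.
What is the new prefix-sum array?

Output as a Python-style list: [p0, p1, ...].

Answer: [9, 0, 5, -2, 8]

Derivation:
Change: A[1] 20 -> -9, delta = -29
P[k] for k < 1: unchanged (A[1] not included)
P[k] for k >= 1: shift by delta = -29
  P[0] = 9 + 0 = 9
  P[1] = 29 + -29 = 0
  P[2] = 34 + -29 = 5
  P[3] = 27 + -29 = -2
  P[4] = 37 + -29 = 8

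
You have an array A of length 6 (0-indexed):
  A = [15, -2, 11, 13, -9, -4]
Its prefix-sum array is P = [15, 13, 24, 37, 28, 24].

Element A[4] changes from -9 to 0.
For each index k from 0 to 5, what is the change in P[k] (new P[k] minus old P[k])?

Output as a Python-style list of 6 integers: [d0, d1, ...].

Element change: A[4] -9 -> 0, delta = 9
For k < 4: P[k] unchanged, delta_P[k] = 0
For k >= 4: P[k] shifts by exactly 9
Delta array: [0, 0, 0, 0, 9, 9]

Answer: [0, 0, 0, 0, 9, 9]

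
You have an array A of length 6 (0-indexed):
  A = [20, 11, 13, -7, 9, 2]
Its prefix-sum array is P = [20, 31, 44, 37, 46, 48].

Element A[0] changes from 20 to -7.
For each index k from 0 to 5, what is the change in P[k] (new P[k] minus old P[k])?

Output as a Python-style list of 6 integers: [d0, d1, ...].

Answer: [-27, -27, -27, -27, -27, -27]

Derivation:
Element change: A[0] 20 -> -7, delta = -27
For k < 0: P[k] unchanged, delta_P[k] = 0
For k >= 0: P[k] shifts by exactly -27
Delta array: [-27, -27, -27, -27, -27, -27]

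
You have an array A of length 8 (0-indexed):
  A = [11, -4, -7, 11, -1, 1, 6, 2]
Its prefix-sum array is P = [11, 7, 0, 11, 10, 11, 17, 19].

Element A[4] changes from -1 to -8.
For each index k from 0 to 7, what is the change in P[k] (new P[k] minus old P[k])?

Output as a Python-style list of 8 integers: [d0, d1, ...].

Answer: [0, 0, 0, 0, -7, -7, -7, -7]

Derivation:
Element change: A[4] -1 -> -8, delta = -7
For k < 4: P[k] unchanged, delta_P[k] = 0
For k >= 4: P[k] shifts by exactly -7
Delta array: [0, 0, 0, 0, -7, -7, -7, -7]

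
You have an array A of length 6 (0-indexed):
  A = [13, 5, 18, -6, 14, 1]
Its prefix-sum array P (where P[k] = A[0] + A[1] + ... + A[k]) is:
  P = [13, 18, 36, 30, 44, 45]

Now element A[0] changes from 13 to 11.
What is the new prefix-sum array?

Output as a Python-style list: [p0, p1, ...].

Answer: [11, 16, 34, 28, 42, 43]

Derivation:
Change: A[0] 13 -> 11, delta = -2
P[k] for k < 0: unchanged (A[0] not included)
P[k] for k >= 0: shift by delta = -2
  P[0] = 13 + -2 = 11
  P[1] = 18 + -2 = 16
  P[2] = 36 + -2 = 34
  P[3] = 30 + -2 = 28
  P[4] = 44 + -2 = 42
  P[5] = 45 + -2 = 43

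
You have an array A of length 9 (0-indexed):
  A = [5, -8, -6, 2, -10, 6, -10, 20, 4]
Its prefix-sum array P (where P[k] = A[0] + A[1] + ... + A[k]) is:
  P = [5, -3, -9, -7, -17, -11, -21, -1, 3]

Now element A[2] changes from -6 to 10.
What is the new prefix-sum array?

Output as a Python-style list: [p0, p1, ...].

Answer: [5, -3, 7, 9, -1, 5, -5, 15, 19]

Derivation:
Change: A[2] -6 -> 10, delta = 16
P[k] for k < 2: unchanged (A[2] not included)
P[k] for k >= 2: shift by delta = 16
  P[0] = 5 + 0 = 5
  P[1] = -3 + 0 = -3
  P[2] = -9 + 16 = 7
  P[3] = -7 + 16 = 9
  P[4] = -17 + 16 = -1
  P[5] = -11 + 16 = 5
  P[6] = -21 + 16 = -5
  P[7] = -1 + 16 = 15
  P[8] = 3 + 16 = 19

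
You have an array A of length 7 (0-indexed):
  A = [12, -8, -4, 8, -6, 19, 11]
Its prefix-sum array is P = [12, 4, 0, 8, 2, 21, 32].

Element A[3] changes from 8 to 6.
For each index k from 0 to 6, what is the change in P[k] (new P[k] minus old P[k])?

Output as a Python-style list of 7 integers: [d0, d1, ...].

Answer: [0, 0, 0, -2, -2, -2, -2]

Derivation:
Element change: A[3] 8 -> 6, delta = -2
For k < 3: P[k] unchanged, delta_P[k] = 0
For k >= 3: P[k] shifts by exactly -2
Delta array: [0, 0, 0, -2, -2, -2, -2]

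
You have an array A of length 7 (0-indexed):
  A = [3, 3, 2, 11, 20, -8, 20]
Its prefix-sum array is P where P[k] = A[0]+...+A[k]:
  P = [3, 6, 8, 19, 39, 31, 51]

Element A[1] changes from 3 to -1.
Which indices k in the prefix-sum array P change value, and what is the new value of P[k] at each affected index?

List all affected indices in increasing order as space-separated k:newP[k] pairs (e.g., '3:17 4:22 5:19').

Answer: 1:2 2:4 3:15 4:35 5:27 6:47

Derivation:
P[k] = A[0] + ... + A[k]
P[k] includes A[1] iff k >= 1
Affected indices: 1, 2, ..., 6; delta = -4
  P[1]: 6 + -4 = 2
  P[2]: 8 + -4 = 4
  P[3]: 19 + -4 = 15
  P[4]: 39 + -4 = 35
  P[5]: 31 + -4 = 27
  P[6]: 51 + -4 = 47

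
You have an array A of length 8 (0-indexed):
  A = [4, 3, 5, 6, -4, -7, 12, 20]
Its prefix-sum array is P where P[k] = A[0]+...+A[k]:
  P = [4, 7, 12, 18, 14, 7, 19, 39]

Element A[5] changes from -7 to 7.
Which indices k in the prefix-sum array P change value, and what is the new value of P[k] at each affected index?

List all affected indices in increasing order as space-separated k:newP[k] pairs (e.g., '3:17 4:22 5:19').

Answer: 5:21 6:33 7:53

Derivation:
P[k] = A[0] + ... + A[k]
P[k] includes A[5] iff k >= 5
Affected indices: 5, 6, ..., 7; delta = 14
  P[5]: 7 + 14 = 21
  P[6]: 19 + 14 = 33
  P[7]: 39 + 14 = 53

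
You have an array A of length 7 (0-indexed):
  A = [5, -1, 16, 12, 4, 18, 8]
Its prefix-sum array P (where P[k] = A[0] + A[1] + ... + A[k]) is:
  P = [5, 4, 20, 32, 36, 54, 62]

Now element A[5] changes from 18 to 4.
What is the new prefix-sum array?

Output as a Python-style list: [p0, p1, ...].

Answer: [5, 4, 20, 32, 36, 40, 48]

Derivation:
Change: A[5] 18 -> 4, delta = -14
P[k] for k < 5: unchanged (A[5] not included)
P[k] for k >= 5: shift by delta = -14
  P[0] = 5 + 0 = 5
  P[1] = 4 + 0 = 4
  P[2] = 20 + 0 = 20
  P[3] = 32 + 0 = 32
  P[4] = 36 + 0 = 36
  P[5] = 54 + -14 = 40
  P[6] = 62 + -14 = 48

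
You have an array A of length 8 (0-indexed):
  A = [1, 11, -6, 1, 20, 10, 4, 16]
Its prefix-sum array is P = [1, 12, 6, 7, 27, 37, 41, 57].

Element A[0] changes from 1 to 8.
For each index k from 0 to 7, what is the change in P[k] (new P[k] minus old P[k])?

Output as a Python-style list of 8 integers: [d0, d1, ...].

Element change: A[0] 1 -> 8, delta = 7
For k < 0: P[k] unchanged, delta_P[k] = 0
For k >= 0: P[k] shifts by exactly 7
Delta array: [7, 7, 7, 7, 7, 7, 7, 7]

Answer: [7, 7, 7, 7, 7, 7, 7, 7]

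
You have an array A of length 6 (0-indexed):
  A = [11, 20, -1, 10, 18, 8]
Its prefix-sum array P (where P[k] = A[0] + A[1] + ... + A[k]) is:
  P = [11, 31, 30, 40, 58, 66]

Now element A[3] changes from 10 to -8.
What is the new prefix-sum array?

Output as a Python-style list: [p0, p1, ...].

Answer: [11, 31, 30, 22, 40, 48]

Derivation:
Change: A[3] 10 -> -8, delta = -18
P[k] for k < 3: unchanged (A[3] not included)
P[k] for k >= 3: shift by delta = -18
  P[0] = 11 + 0 = 11
  P[1] = 31 + 0 = 31
  P[2] = 30 + 0 = 30
  P[3] = 40 + -18 = 22
  P[4] = 58 + -18 = 40
  P[5] = 66 + -18 = 48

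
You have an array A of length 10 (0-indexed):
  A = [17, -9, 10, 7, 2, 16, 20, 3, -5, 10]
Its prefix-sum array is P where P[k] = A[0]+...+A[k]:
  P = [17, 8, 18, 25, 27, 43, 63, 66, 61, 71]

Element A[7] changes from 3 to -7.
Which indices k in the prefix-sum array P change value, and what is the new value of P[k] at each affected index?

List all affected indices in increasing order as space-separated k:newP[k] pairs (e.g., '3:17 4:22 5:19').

P[k] = A[0] + ... + A[k]
P[k] includes A[7] iff k >= 7
Affected indices: 7, 8, ..., 9; delta = -10
  P[7]: 66 + -10 = 56
  P[8]: 61 + -10 = 51
  P[9]: 71 + -10 = 61

Answer: 7:56 8:51 9:61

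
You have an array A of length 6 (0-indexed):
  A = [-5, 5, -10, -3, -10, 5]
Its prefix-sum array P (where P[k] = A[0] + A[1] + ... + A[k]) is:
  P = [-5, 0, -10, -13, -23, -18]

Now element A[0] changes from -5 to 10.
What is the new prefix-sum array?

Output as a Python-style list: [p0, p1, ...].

Change: A[0] -5 -> 10, delta = 15
P[k] for k < 0: unchanged (A[0] not included)
P[k] for k >= 0: shift by delta = 15
  P[0] = -5 + 15 = 10
  P[1] = 0 + 15 = 15
  P[2] = -10 + 15 = 5
  P[3] = -13 + 15 = 2
  P[4] = -23 + 15 = -8
  P[5] = -18 + 15 = -3

Answer: [10, 15, 5, 2, -8, -3]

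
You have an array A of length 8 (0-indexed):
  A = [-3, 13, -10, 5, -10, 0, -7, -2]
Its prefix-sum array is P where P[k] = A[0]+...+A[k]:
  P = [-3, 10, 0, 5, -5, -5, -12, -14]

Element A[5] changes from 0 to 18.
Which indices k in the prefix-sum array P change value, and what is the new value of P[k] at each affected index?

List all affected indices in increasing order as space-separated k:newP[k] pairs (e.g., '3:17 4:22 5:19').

Answer: 5:13 6:6 7:4

Derivation:
P[k] = A[0] + ... + A[k]
P[k] includes A[5] iff k >= 5
Affected indices: 5, 6, ..., 7; delta = 18
  P[5]: -5 + 18 = 13
  P[6]: -12 + 18 = 6
  P[7]: -14 + 18 = 4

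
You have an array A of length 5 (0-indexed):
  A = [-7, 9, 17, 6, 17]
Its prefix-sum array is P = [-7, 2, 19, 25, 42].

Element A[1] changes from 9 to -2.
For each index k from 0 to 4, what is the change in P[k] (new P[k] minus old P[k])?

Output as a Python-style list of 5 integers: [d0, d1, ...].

Element change: A[1] 9 -> -2, delta = -11
For k < 1: P[k] unchanged, delta_P[k] = 0
For k >= 1: P[k] shifts by exactly -11
Delta array: [0, -11, -11, -11, -11]

Answer: [0, -11, -11, -11, -11]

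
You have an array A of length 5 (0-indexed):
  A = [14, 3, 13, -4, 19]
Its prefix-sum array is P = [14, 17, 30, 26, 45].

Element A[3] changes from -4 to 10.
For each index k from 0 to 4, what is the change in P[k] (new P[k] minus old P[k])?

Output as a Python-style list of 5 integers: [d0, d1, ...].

Answer: [0, 0, 0, 14, 14]

Derivation:
Element change: A[3] -4 -> 10, delta = 14
For k < 3: P[k] unchanged, delta_P[k] = 0
For k >= 3: P[k] shifts by exactly 14
Delta array: [0, 0, 0, 14, 14]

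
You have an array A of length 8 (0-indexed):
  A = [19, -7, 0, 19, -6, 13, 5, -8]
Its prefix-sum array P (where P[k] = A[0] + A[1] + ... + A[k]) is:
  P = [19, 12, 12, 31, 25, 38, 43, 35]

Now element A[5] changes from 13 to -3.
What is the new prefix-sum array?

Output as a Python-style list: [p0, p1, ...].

Answer: [19, 12, 12, 31, 25, 22, 27, 19]

Derivation:
Change: A[5] 13 -> -3, delta = -16
P[k] for k < 5: unchanged (A[5] not included)
P[k] for k >= 5: shift by delta = -16
  P[0] = 19 + 0 = 19
  P[1] = 12 + 0 = 12
  P[2] = 12 + 0 = 12
  P[3] = 31 + 0 = 31
  P[4] = 25 + 0 = 25
  P[5] = 38 + -16 = 22
  P[6] = 43 + -16 = 27
  P[7] = 35 + -16 = 19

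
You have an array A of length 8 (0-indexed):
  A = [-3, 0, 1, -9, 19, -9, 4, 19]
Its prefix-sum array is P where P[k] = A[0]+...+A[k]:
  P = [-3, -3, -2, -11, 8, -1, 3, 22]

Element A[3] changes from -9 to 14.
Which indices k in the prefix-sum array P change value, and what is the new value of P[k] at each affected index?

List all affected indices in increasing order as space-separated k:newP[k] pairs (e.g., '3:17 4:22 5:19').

Answer: 3:12 4:31 5:22 6:26 7:45

Derivation:
P[k] = A[0] + ... + A[k]
P[k] includes A[3] iff k >= 3
Affected indices: 3, 4, ..., 7; delta = 23
  P[3]: -11 + 23 = 12
  P[4]: 8 + 23 = 31
  P[5]: -1 + 23 = 22
  P[6]: 3 + 23 = 26
  P[7]: 22 + 23 = 45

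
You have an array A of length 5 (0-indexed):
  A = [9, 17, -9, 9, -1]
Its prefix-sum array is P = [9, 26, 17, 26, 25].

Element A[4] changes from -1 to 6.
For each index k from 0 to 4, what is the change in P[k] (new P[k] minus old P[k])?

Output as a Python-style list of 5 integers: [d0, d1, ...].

Element change: A[4] -1 -> 6, delta = 7
For k < 4: P[k] unchanged, delta_P[k] = 0
For k >= 4: P[k] shifts by exactly 7
Delta array: [0, 0, 0, 0, 7]

Answer: [0, 0, 0, 0, 7]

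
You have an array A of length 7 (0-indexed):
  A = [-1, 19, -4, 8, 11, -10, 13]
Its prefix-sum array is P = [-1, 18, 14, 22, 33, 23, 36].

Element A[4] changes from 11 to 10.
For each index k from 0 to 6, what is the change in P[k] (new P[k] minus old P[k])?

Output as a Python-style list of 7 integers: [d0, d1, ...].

Answer: [0, 0, 0, 0, -1, -1, -1]

Derivation:
Element change: A[4] 11 -> 10, delta = -1
For k < 4: P[k] unchanged, delta_P[k] = 0
For k >= 4: P[k] shifts by exactly -1
Delta array: [0, 0, 0, 0, -1, -1, -1]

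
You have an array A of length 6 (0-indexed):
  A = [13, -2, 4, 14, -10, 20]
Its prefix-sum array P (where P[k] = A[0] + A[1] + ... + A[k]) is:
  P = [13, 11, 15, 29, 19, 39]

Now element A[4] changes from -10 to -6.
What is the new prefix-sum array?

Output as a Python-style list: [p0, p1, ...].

Answer: [13, 11, 15, 29, 23, 43]

Derivation:
Change: A[4] -10 -> -6, delta = 4
P[k] for k < 4: unchanged (A[4] not included)
P[k] for k >= 4: shift by delta = 4
  P[0] = 13 + 0 = 13
  P[1] = 11 + 0 = 11
  P[2] = 15 + 0 = 15
  P[3] = 29 + 0 = 29
  P[4] = 19 + 4 = 23
  P[5] = 39 + 4 = 43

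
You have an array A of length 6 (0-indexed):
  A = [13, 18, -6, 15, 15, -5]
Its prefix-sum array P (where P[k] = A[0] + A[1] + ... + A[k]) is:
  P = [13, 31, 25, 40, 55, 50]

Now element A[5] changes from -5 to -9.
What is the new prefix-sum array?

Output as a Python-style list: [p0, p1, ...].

Answer: [13, 31, 25, 40, 55, 46]

Derivation:
Change: A[5] -5 -> -9, delta = -4
P[k] for k < 5: unchanged (A[5] not included)
P[k] for k >= 5: shift by delta = -4
  P[0] = 13 + 0 = 13
  P[1] = 31 + 0 = 31
  P[2] = 25 + 0 = 25
  P[3] = 40 + 0 = 40
  P[4] = 55 + 0 = 55
  P[5] = 50 + -4 = 46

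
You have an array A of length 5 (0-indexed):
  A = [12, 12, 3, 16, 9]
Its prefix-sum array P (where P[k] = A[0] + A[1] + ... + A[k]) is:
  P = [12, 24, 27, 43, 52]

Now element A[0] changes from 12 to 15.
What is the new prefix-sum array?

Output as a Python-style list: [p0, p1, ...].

Answer: [15, 27, 30, 46, 55]

Derivation:
Change: A[0] 12 -> 15, delta = 3
P[k] for k < 0: unchanged (A[0] not included)
P[k] for k >= 0: shift by delta = 3
  P[0] = 12 + 3 = 15
  P[1] = 24 + 3 = 27
  P[2] = 27 + 3 = 30
  P[3] = 43 + 3 = 46
  P[4] = 52 + 3 = 55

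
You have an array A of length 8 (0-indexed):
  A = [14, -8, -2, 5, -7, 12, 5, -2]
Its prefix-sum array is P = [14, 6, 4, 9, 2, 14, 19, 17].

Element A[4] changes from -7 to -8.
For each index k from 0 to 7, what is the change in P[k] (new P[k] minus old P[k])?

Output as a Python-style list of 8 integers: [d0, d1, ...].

Answer: [0, 0, 0, 0, -1, -1, -1, -1]

Derivation:
Element change: A[4] -7 -> -8, delta = -1
For k < 4: P[k] unchanged, delta_P[k] = 0
For k >= 4: P[k] shifts by exactly -1
Delta array: [0, 0, 0, 0, -1, -1, -1, -1]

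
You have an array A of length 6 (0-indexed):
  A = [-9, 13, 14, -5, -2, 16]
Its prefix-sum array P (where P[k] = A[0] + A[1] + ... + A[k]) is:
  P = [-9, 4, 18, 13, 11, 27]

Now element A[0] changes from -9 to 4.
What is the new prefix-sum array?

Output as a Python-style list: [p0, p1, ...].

Answer: [4, 17, 31, 26, 24, 40]

Derivation:
Change: A[0] -9 -> 4, delta = 13
P[k] for k < 0: unchanged (A[0] not included)
P[k] for k >= 0: shift by delta = 13
  P[0] = -9 + 13 = 4
  P[1] = 4 + 13 = 17
  P[2] = 18 + 13 = 31
  P[3] = 13 + 13 = 26
  P[4] = 11 + 13 = 24
  P[5] = 27 + 13 = 40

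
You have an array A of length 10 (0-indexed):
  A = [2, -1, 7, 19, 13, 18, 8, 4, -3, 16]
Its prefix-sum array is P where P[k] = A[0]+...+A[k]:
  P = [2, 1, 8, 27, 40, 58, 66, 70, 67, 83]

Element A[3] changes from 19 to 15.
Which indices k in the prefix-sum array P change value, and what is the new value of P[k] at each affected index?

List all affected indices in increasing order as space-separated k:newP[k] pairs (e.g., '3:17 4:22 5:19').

P[k] = A[0] + ... + A[k]
P[k] includes A[3] iff k >= 3
Affected indices: 3, 4, ..., 9; delta = -4
  P[3]: 27 + -4 = 23
  P[4]: 40 + -4 = 36
  P[5]: 58 + -4 = 54
  P[6]: 66 + -4 = 62
  P[7]: 70 + -4 = 66
  P[8]: 67 + -4 = 63
  P[9]: 83 + -4 = 79

Answer: 3:23 4:36 5:54 6:62 7:66 8:63 9:79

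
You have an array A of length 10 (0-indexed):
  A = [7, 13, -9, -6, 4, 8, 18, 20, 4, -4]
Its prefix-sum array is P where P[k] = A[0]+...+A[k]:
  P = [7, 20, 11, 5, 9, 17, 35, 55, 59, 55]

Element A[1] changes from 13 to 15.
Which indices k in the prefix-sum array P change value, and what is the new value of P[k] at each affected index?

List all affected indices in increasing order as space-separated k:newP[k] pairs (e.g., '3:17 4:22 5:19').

P[k] = A[0] + ... + A[k]
P[k] includes A[1] iff k >= 1
Affected indices: 1, 2, ..., 9; delta = 2
  P[1]: 20 + 2 = 22
  P[2]: 11 + 2 = 13
  P[3]: 5 + 2 = 7
  P[4]: 9 + 2 = 11
  P[5]: 17 + 2 = 19
  P[6]: 35 + 2 = 37
  P[7]: 55 + 2 = 57
  P[8]: 59 + 2 = 61
  P[9]: 55 + 2 = 57

Answer: 1:22 2:13 3:7 4:11 5:19 6:37 7:57 8:61 9:57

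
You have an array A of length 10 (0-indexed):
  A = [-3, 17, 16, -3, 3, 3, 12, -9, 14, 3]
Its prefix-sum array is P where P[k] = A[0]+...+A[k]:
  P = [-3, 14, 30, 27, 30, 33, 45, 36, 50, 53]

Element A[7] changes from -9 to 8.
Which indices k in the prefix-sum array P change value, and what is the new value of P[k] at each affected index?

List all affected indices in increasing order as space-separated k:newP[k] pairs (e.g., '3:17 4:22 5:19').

P[k] = A[0] + ... + A[k]
P[k] includes A[7] iff k >= 7
Affected indices: 7, 8, ..., 9; delta = 17
  P[7]: 36 + 17 = 53
  P[8]: 50 + 17 = 67
  P[9]: 53 + 17 = 70

Answer: 7:53 8:67 9:70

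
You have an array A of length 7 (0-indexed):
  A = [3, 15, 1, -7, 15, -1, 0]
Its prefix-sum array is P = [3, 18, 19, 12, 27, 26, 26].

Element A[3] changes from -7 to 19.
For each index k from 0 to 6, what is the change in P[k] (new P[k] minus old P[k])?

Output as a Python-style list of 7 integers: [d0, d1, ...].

Element change: A[3] -7 -> 19, delta = 26
For k < 3: P[k] unchanged, delta_P[k] = 0
For k >= 3: P[k] shifts by exactly 26
Delta array: [0, 0, 0, 26, 26, 26, 26]

Answer: [0, 0, 0, 26, 26, 26, 26]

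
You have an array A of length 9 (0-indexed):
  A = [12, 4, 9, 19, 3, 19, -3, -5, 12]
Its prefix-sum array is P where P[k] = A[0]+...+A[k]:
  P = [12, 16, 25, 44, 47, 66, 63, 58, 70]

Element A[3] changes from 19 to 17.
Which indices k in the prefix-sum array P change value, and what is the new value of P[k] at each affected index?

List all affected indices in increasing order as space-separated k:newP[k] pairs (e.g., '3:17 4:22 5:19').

Answer: 3:42 4:45 5:64 6:61 7:56 8:68

Derivation:
P[k] = A[0] + ... + A[k]
P[k] includes A[3] iff k >= 3
Affected indices: 3, 4, ..., 8; delta = -2
  P[3]: 44 + -2 = 42
  P[4]: 47 + -2 = 45
  P[5]: 66 + -2 = 64
  P[6]: 63 + -2 = 61
  P[7]: 58 + -2 = 56
  P[8]: 70 + -2 = 68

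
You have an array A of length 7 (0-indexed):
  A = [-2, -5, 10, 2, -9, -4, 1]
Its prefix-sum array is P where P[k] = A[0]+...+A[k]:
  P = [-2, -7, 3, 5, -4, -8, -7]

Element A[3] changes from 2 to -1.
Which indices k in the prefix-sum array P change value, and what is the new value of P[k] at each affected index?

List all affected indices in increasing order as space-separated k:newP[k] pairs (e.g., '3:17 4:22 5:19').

Answer: 3:2 4:-7 5:-11 6:-10

Derivation:
P[k] = A[0] + ... + A[k]
P[k] includes A[3] iff k >= 3
Affected indices: 3, 4, ..., 6; delta = -3
  P[3]: 5 + -3 = 2
  P[4]: -4 + -3 = -7
  P[5]: -8 + -3 = -11
  P[6]: -7 + -3 = -10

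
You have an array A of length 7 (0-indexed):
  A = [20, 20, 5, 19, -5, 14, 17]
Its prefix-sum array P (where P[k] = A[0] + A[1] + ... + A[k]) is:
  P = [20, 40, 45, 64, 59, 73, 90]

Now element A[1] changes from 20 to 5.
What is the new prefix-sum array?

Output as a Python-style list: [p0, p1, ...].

Change: A[1] 20 -> 5, delta = -15
P[k] for k < 1: unchanged (A[1] not included)
P[k] for k >= 1: shift by delta = -15
  P[0] = 20 + 0 = 20
  P[1] = 40 + -15 = 25
  P[2] = 45 + -15 = 30
  P[3] = 64 + -15 = 49
  P[4] = 59 + -15 = 44
  P[5] = 73 + -15 = 58
  P[6] = 90 + -15 = 75

Answer: [20, 25, 30, 49, 44, 58, 75]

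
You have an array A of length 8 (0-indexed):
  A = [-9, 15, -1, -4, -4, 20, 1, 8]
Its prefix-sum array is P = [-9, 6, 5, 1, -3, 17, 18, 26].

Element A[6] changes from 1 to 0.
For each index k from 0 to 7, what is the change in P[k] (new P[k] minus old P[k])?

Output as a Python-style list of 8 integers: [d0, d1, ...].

Element change: A[6] 1 -> 0, delta = -1
For k < 6: P[k] unchanged, delta_P[k] = 0
For k >= 6: P[k] shifts by exactly -1
Delta array: [0, 0, 0, 0, 0, 0, -1, -1]

Answer: [0, 0, 0, 0, 0, 0, -1, -1]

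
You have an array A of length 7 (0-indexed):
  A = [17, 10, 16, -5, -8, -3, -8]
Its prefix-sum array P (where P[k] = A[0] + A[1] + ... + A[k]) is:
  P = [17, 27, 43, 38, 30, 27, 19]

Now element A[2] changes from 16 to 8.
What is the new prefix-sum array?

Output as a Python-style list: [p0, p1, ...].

Change: A[2] 16 -> 8, delta = -8
P[k] for k < 2: unchanged (A[2] not included)
P[k] for k >= 2: shift by delta = -8
  P[0] = 17 + 0 = 17
  P[1] = 27 + 0 = 27
  P[2] = 43 + -8 = 35
  P[3] = 38 + -8 = 30
  P[4] = 30 + -8 = 22
  P[5] = 27 + -8 = 19
  P[6] = 19 + -8 = 11

Answer: [17, 27, 35, 30, 22, 19, 11]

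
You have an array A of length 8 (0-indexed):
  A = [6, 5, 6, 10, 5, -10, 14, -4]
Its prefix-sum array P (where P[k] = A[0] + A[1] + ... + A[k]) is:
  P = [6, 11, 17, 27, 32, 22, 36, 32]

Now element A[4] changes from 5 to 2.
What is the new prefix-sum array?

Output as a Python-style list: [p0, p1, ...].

Change: A[4] 5 -> 2, delta = -3
P[k] for k < 4: unchanged (A[4] not included)
P[k] for k >= 4: shift by delta = -3
  P[0] = 6 + 0 = 6
  P[1] = 11 + 0 = 11
  P[2] = 17 + 0 = 17
  P[3] = 27 + 0 = 27
  P[4] = 32 + -3 = 29
  P[5] = 22 + -3 = 19
  P[6] = 36 + -3 = 33
  P[7] = 32 + -3 = 29

Answer: [6, 11, 17, 27, 29, 19, 33, 29]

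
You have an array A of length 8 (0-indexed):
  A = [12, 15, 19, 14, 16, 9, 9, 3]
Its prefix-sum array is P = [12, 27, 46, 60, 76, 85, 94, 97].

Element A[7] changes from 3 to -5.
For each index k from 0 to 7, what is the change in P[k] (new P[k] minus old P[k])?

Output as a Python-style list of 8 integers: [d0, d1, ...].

Answer: [0, 0, 0, 0, 0, 0, 0, -8]

Derivation:
Element change: A[7] 3 -> -5, delta = -8
For k < 7: P[k] unchanged, delta_P[k] = 0
For k >= 7: P[k] shifts by exactly -8
Delta array: [0, 0, 0, 0, 0, 0, 0, -8]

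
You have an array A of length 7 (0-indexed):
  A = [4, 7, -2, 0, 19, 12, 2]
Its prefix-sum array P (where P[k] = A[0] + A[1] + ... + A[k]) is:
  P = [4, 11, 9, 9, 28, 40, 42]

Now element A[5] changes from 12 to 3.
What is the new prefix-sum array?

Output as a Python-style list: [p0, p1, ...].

Change: A[5] 12 -> 3, delta = -9
P[k] for k < 5: unchanged (A[5] not included)
P[k] for k >= 5: shift by delta = -9
  P[0] = 4 + 0 = 4
  P[1] = 11 + 0 = 11
  P[2] = 9 + 0 = 9
  P[3] = 9 + 0 = 9
  P[4] = 28 + 0 = 28
  P[5] = 40 + -9 = 31
  P[6] = 42 + -9 = 33

Answer: [4, 11, 9, 9, 28, 31, 33]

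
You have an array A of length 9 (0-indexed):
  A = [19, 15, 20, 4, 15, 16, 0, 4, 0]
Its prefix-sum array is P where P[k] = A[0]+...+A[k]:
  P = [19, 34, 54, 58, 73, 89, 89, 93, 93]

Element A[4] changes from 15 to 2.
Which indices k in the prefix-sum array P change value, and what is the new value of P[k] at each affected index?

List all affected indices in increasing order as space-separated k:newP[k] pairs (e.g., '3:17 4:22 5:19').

P[k] = A[0] + ... + A[k]
P[k] includes A[4] iff k >= 4
Affected indices: 4, 5, ..., 8; delta = -13
  P[4]: 73 + -13 = 60
  P[5]: 89 + -13 = 76
  P[6]: 89 + -13 = 76
  P[7]: 93 + -13 = 80
  P[8]: 93 + -13 = 80

Answer: 4:60 5:76 6:76 7:80 8:80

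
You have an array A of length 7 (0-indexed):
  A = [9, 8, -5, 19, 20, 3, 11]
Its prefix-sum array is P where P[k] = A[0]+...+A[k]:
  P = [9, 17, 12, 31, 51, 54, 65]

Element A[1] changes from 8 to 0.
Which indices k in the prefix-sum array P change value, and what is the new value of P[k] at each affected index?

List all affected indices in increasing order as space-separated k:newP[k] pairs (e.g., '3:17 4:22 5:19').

P[k] = A[0] + ... + A[k]
P[k] includes A[1] iff k >= 1
Affected indices: 1, 2, ..., 6; delta = -8
  P[1]: 17 + -8 = 9
  P[2]: 12 + -8 = 4
  P[3]: 31 + -8 = 23
  P[4]: 51 + -8 = 43
  P[5]: 54 + -8 = 46
  P[6]: 65 + -8 = 57

Answer: 1:9 2:4 3:23 4:43 5:46 6:57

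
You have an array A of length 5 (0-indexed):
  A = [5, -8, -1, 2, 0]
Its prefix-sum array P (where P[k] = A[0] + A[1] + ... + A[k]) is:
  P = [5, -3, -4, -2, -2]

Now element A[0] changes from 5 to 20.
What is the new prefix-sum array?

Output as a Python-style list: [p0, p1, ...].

Answer: [20, 12, 11, 13, 13]

Derivation:
Change: A[0] 5 -> 20, delta = 15
P[k] for k < 0: unchanged (A[0] not included)
P[k] for k >= 0: shift by delta = 15
  P[0] = 5 + 15 = 20
  P[1] = -3 + 15 = 12
  P[2] = -4 + 15 = 11
  P[3] = -2 + 15 = 13
  P[4] = -2 + 15 = 13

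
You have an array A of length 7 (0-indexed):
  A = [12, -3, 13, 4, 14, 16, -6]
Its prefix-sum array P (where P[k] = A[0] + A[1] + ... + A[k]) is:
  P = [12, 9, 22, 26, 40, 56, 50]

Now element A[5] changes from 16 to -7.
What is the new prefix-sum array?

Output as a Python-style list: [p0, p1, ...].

Answer: [12, 9, 22, 26, 40, 33, 27]

Derivation:
Change: A[5] 16 -> -7, delta = -23
P[k] for k < 5: unchanged (A[5] not included)
P[k] for k >= 5: shift by delta = -23
  P[0] = 12 + 0 = 12
  P[1] = 9 + 0 = 9
  P[2] = 22 + 0 = 22
  P[3] = 26 + 0 = 26
  P[4] = 40 + 0 = 40
  P[5] = 56 + -23 = 33
  P[6] = 50 + -23 = 27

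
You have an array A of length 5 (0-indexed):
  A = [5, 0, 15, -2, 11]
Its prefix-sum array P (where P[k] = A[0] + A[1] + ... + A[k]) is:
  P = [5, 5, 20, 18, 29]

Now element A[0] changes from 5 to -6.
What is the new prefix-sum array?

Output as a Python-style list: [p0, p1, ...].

Answer: [-6, -6, 9, 7, 18]

Derivation:
Change: A[0] 5 -> -6, delta = -11
P[k] for k < 0: unchanged (A[0] not included)
P[k] for k >= 0: shift by delta = -11
  P[0] = 5 + -11 = -6
  P[1] = 5 + -11 = -6
  P[2] = 20 + -11 = 9
  P[3] = 18 + -11 = 7
  P[4] = 29 + -11 = 18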